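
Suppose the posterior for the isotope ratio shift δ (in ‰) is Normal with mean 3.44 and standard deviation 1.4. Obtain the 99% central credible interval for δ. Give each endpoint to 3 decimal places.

The posterior is symmetric, so the 99% equal-tailed interval is δ = 3.44 ± z·1.4 with z = 2.576.
Half-width: 2.576 × 1.4 = 3.606.
3.44 − 3.606 = -0.166; 3.44 + 3.606 = 7.046.

[-0.166, 7.046]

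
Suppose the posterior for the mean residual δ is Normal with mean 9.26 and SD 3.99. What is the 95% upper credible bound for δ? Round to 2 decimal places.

15.82

Need U with P(δ ≤ U) = 0.95: U = 9.26 + z_{0.05}·3.99.
z = 1.645; U = 9.26 + 1.645 × 3.99 = 15.82.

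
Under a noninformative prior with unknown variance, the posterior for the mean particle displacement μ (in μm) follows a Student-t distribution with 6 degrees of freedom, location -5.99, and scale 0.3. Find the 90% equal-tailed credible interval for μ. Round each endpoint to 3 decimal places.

[-6.573, -5.407]

The t_6 distribution is symmetric; the 90% interval is -5.99 ± t·0.3 with t_{0.95,6} = 1.943.
Half-width: 1.943 × 0.3 = 0.583.
-5.99 − 0.583 = -6.573; -5.99 + 0.583 = -5.407.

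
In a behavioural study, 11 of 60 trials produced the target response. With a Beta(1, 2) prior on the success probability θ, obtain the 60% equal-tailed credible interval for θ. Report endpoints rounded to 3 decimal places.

[0.148, 0.231]

Posterior: Beta(1+11, 2+49) = Beta(12, 51).
Equal-tailed 60% interval: the 0.2 and 0.8 quantiles of Beta(12, 51).
Posterior mean ≈ 0.190, SD ≈ 0.049; a Normal approximation gives roughly [0.149, 0.232].
Exact: F⁻¹(0.2) = 0.148; F⁻¹(0.8) = 0.231.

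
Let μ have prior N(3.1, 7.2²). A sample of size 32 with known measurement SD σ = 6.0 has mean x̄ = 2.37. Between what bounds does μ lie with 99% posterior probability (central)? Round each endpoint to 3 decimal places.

Posterior precision = 1/7.2² + 32/6.0² = 0.0193 + 0.8889 = 0.9082, so posterior SD = 1.0493.
Posterior mean = (3.1/7.2² + 32·2.37/6.0²) / 0.9082 = 2.3855.
Interval: 2.3855 ± 2.576 × 1.0493 → [-0.317, 5.088].

[-0.317, 5.088]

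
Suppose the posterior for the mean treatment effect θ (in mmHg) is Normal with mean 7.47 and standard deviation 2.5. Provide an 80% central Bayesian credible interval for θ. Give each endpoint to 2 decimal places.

The posterior is symmetric, so the 80% equal-tailed interval is θ = 7.47 ± z·2.5 with z = 1.282.
Half-width: 1.282 × 2.5 = 3.20.
7.47 − 3.20 = 4.27; 7.47 + 3.20 = 10.67.

[4.27, 10.67]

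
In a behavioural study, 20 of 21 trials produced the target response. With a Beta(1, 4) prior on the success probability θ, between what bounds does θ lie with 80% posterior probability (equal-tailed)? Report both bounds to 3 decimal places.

Posterior: Beta(1+20, 4+1) = Beta(21, 5).
Equal-tailed 80% interval: the 0.1 and 0.9 quantiles of Beta(21, 5).
Posterior mean ≈ 0.808, SD ≈ 0.076; a Normal approximation gives roughly [0.710, 0.905].
Exact: F⁻¹(0.1) = 0.705; F⁻¹(0.9) = 0.899.

[0.705, 0.899]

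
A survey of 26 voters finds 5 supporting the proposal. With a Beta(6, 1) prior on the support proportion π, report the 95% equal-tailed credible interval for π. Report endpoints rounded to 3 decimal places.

Posterior: Beta(6+5, 1+21) = Beta(11, 22).
Equal-tailed 95% interval: the 0.025 and 0.975 quantiles of Beta(11, 22).
Posterior mean ≈ 0.333, SD ≈ 0.081; a Normal approximation gives roughly [0.175, 0.492].
Exact: F⁻¹(0.025) = 0.186; F⁻¹(0.975) = 0.500.

[0.186, 0.500]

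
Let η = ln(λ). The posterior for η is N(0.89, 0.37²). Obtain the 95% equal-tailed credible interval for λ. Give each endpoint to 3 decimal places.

On the log scale the 95% interval is 0.89 ± 1.960 × 0.37 = [0.1648, 1.6152].
Exponentiate: [e^0.1648, e^1.6152] = [1.179, 5.029].

[1.179, 5.029]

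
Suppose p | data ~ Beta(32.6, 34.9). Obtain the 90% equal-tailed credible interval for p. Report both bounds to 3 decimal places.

[0.384, 0.583]

Posterior: Beta(32.6, 34.9).
Equal-tailed 90% interval: the 0.05 and 0.95 quantiles of Beta(32.6, 34.9).
Posterior mean ≈ 0.483, SD ≈ 0.060; a Normal approximation gives roughly [0.384, 0.582].
Exact: F⁻¹(0.05) = 0.384; F⁻¹(0.95) = 0.583.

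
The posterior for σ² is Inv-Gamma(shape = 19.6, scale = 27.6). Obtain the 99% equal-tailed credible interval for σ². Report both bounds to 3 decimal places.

[0.840, 2.741]

Inverse-Gamma(19.6, 27.6) quantiles: F⁻¹(0.005) and F⁻¹(0.995).
Equivalently, 1/σ² ~ Gamma(19.6, rate = 27.6); invert its 0.995 and 0.005 quantiles.
Posterior mean ≈ 1.484, SD ≈ 0.354; a Normal approximation gives roughly [0.573, 2.395].
Exact: lower = 0.840; upper = 2.741.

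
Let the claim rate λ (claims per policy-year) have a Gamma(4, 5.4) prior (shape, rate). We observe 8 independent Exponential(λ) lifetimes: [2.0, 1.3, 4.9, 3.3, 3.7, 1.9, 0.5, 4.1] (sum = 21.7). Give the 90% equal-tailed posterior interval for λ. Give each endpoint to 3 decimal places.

[0.256, 0.672]

Posterior: Gamma(4+8, 5.4+21.7) = Gamma(12, 27.1) (shape, rate).
Equal-tailed 90% interval: Gamma(12, 27.1) quantiles at 0.05 and 0.95.
Posterior mean ≈ 0.443, SD ≈ 0.128; a Normal approximation gives roughly [0.233, 0.653].
Exact: lower = 0.256; upper = 0.672.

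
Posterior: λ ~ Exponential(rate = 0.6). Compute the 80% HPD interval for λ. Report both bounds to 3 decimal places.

The exponential density is strictly decreasing on [0, ∞), so the HPD interval is anchored at 0: [0, q] with P(λ ≤ q) = 0.80.
q = −ln(1 − 0.80) / 0.6 = 1.6094 / 0.6 = 2.682.

[0.000, 2.682]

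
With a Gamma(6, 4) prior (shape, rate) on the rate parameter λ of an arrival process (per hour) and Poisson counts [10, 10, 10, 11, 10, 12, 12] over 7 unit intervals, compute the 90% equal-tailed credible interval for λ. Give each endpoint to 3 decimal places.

Posterior: Gamma(6+75, 4+7) = Gamma(81, 11) (shape, rate).
Equal-tailed 90% interval: Gamma(81, 11) quantiles at 0.05 and 0.95.
Posterior mean ≈ 7.364, SD ≈ 0.818; a Normal approximation gives roughly [6.018, 8.709].
Exact: lower = 6.071; upper = 8.759.

[6.071, 8.759]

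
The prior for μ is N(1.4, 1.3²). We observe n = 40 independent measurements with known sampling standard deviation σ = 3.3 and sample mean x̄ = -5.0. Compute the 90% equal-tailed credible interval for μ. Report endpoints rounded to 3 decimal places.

[-4.909, -3.316]

Posterior precision = 1/1.3² + 40/3.3² = 0.5917 + 3.6731 = 4.2648, so posterior SD = 0.4842.
Posterior mean = (1.4/1.3² + 40·-5.0/3.3²) / 4.2648 = -4.1120.
Interval: -4.1120 ± 1.645 × 0.4842 → [-4.909, -3.316].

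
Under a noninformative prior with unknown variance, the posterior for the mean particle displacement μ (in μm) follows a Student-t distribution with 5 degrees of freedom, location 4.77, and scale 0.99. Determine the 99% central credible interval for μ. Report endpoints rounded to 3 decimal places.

[0.778, 8.762]

The t_5 distribution is symmetric; the 99% interval is 4.77 ± t·0.99 with t_{0.995,5} = 4.032.
Half-width: 4.032 × 0.99 = 3.992.
4.77 − 3.992 = 0.778; 4.77 + 3.992 = 8.762.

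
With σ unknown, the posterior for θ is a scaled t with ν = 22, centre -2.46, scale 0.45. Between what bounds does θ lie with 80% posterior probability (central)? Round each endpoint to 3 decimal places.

The t_22 distribution is symmetric; the 80% interval is -2.46 ± t·0.45 with t_{0.9,22} = 1.321.
Half-width: 1.321 × 0.45 = 0.595.
-2.46 − 0.595 = -3.055; -2.46 + 0.595 = -1.865.

[-3.055, -1.865]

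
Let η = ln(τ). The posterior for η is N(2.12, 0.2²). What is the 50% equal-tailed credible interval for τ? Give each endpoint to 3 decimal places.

[7.280, 9.534]

On the log scale the 50% interval is 2.12 ± 0.674 × 0.2 = [1.9851, 2.2549].
Exponentiate: [e^1.9851, e^2.2549] = [7.280, 9.534].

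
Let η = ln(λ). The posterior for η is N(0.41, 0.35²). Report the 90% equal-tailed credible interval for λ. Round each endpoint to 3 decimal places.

On the log scale the 90% interval is 0.41 ± 1.645 × 0.35 = [-0.1657, 0.9857].
Exponentiate: [e^-0.1657, e^0.9857] = [0.847, 2.680].

[0.847, 2.680]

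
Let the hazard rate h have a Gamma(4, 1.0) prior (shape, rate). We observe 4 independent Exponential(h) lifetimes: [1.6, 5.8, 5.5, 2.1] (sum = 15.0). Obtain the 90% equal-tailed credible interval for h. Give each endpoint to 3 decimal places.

[0.249, 0.822]

Posterior: Gamma(4+4, 1.0+15.0) = Gamma(8, 16.0) (shape, rate).
Equal-tailed 90% interval: Gamma(8, 16.0) quantiles at 0.05 and 0.95.
Posterior mean ≈ 0.500, SD ≈ 0.177; a Normal approximation gives roughly [0.209, 0.791].
Exact: lower = 0.249; upper = 0.822.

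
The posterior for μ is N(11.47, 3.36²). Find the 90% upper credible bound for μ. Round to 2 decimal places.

15.78

Need U with P(μ ≤ U) = 0.90: U = 11.47 + z_{0.1}·3.36.
z = 1.282; U = 11.47 + 1.282 × 3.36 = 15.78.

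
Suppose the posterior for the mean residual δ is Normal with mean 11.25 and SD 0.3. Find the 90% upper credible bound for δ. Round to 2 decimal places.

11.63

Need U with P(δ ≤ U) = 0.90: U = 11.25 + z_{0.1}·0.3.
z = 1.282; U = 11.25 + 1.282 × 0.3 = 11.63.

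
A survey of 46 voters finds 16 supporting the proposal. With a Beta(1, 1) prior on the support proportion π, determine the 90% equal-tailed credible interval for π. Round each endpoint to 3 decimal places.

[0.245, 0.470]

Posterior: Beta(1+16, 1+30) = Beta(17, 31).
Equal-tailed 90% interval: the 0.05 and 0.95 quantiles of Beta(17, 31).
Posterior mean ≈ 0.354, SD ≈ 0.068; a Normal approximation gives roughly [0.242, 0.467].
Exact: F⁻¹(0.05) = 0.245; F⁻¹(0.95) = 0.470.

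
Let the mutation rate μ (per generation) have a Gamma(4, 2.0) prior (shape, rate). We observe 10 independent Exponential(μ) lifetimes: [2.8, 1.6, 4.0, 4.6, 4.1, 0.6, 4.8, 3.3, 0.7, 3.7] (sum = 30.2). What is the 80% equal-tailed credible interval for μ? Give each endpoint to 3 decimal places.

Posterior: Gamma(4+10, 2.0+30.2) = Gamma(14, 32.2) (shape, rate).
Equal-tailed 80% interval: Gamma(14, 32.2) quantiles at 0.1 and 0.9.
Posterior mean ≈ 0.435, SD ≈ 0.116; a Normal approximation gives roughly [0.286, 0.584].
Exact: lower = 0.294; upper = 0.589.

[0.294, 0.589]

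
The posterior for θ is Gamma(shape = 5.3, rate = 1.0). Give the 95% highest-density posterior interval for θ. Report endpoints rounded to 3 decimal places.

[1.367, 9.865]

The posterior is unimodal and skewed, so the HPD interval has equal density at both endpoints and is the shortest 95% interval.
Solving f(1.367) = f(9.865) with F(9.865) − F(1.367) = 0.95 gives [1.367, 9.865].
For comparison, the equal-tailed interval is [1.793, 10.674]; the HPD is narrower and shifted toward the mode.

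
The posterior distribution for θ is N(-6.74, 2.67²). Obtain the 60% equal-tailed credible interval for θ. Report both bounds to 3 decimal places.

[-8.987, -4.493]

The posterior is symmetric, so the 60% equal-tailed interval is θ = -6.74 ± z·2.67 with z = 0.842.
Half-width: 0.842 × 2.67 = 2.247.
-6.74 − 2.247 = -8.987; -6.74 + 2.247 = -4.493.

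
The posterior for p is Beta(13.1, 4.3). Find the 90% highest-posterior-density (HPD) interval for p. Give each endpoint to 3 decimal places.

[0.595, 0.917]

The posterior is unimodal and skewed, so the HPD interval has equal density at both endpoints and is the shortest 90% interval.
Solving f(0.595) = f(0.917) with F(0.917) − F(0.595) = 0.90 gives [0.595, 0.917].
For comparison, the equal-tailed interval is [0.572, 0.900]; the HPD is narrower and shifted toward the mode.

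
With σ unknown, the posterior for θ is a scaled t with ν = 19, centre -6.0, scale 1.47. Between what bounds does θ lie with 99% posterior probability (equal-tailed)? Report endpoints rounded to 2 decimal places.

[-10.21, -1.79]

The t_19 distribution is symmetric; the 99% interval is -6.0 ± t·1.47 with t_{0.995,19} = 2.861.
Half-width: 2.861 × 1.47 = 4.21.
-6.0 − 4.21 = -10.21; -6.0 + 4.21 = -1.79.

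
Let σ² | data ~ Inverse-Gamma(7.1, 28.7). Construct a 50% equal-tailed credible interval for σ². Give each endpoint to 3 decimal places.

Inverse-Gamma(7.1, 28.7) quantiles: F⁻¹(0.25) and F⁻¹(0.75).
Equivalently, 1/σ² ~ Gamma(7.1, rate = 28.7); invert its 0.75 and 0.25 quantiles.
Posterior mean ≈ 4.705, SD ≈ 2.083; a Normal approximation gives roughly [3.300, 6.110].
Exact: lower = 3.310; upper = 5.552.

[3.310, 5.552]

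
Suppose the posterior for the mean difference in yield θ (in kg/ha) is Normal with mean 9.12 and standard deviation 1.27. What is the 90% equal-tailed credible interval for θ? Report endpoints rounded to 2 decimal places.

[7.03, 11.21]

The posterior is symmetric, so the 90% equal-tailed interval is θ = 9.12 ± z·1.27 with z = 1.645.
Half-width: 1.645 × 1.27 = 2.09.
9.12 − 2.09 = 7.03; 9.12 + 2.09 = 11.21.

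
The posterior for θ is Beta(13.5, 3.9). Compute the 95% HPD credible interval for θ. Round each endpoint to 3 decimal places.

[0.585, 0.948]

The posterior is unimodal and skewed, so the HPD interval has equal density at both endpoints and is the shortest 95% interval.
Solving f(0.585) = f(0.948) with F(0.948) − F(0.585) = 0.95 gives [0.585, 0.948].
For comparison, the equal-tailed interval is [0.560, 0.933]; the HPD is narrower and shifted toward the mode.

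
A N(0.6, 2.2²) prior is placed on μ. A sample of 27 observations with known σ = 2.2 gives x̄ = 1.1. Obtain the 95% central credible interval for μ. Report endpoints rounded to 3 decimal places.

Posterior precision = 1/2.2² + 27/2.2² = 0.2066 + 5.5785 = 5.7851, so posterior SD = 0.4158.
Posterior mean = (0.6/2.2² + 27·1.1/2.2²) / 5.7851 = 1.0821.
Interval: 1.0821 ± 1.960 × 0.4158 → [0.267, 1.897].

[0.267, 1.897]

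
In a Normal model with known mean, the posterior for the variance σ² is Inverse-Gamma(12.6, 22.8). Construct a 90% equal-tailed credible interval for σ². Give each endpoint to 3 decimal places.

Inverse-Gamma(12.6, 22.8) quantiles: F⁻¹(0.05) and F⁻¹(0.95).
Equivalently, 1/σ² ~ Gamma(12.6, rate = 22.8); invert its 0.95 and 0.05 quantiles.
Posterior mean ≈ 1.966, SD ≈ 0.604; a Normal approximation gives roughly [0.973, 2.959].
Exact: lower = 1.203; upper = 3.088.

[1.203, 3.088]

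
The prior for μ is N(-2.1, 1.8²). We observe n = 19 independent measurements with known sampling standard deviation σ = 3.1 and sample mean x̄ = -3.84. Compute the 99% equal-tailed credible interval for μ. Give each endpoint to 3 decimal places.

Posterior precision = 1/1.8² + 19/3.1² = 0.3086 + 1.9771 = 2.2857, so posterior SD = 0.6614.
Posterior mean = (-2.1/1.8² + 19·-3.84/3.1²) / 2.2857 = -3.6050.
Interval: -3.6050 ± 2.576 × 0.6614 → [-5.309, -1.901].

[-5.309, -1.901]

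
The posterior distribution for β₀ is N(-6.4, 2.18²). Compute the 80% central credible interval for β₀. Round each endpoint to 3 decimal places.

The posterior is symmetric, so the 80% equal-tailed interval is β₀ = -6.4 ± z·2.18 with z = 1.282.
Half-width: 1.282 × 2.18 = 2.794.
-6.4 − 2.794 = -9.194; -6.4 + 2.794 = -3.606.

[-9.194, -3.606]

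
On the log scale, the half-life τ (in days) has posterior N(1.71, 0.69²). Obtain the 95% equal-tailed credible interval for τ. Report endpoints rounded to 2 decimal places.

On the log scale the 95% interval is 1.71 ± 1.960 × 0.69 = [0.3576, 3.0624].
Exponentiate: [e^0.3576, e^3.0624] = [1.43, 21.38].

[1.43, 21.38]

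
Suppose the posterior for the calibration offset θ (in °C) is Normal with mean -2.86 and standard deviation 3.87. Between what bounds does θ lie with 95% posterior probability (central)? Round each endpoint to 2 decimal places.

The posterior is symmetric, so the 95% equal-tailed interval is θ = -2.86 ± z·3.87 with z = 1.960.
Half-width: 1.960 × 3.87 = 7.59.
-2.86 − 7.59 = -10.45; -2.86 + 7.59 = 4.73.

[-10.45, 4.73]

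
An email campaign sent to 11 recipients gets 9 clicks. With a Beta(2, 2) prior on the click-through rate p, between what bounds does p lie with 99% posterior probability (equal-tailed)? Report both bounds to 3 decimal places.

Posterior: Beta(2+9, 2+2) = Beta(11, 4).
Equal-tailed 99% interval: the 0.005 and 0.995 quantiles of Beta(11, 4).
Posterior mean ≈ 0.733, SD ≈ 0.111; a Normal approximation gives roughly [0.449, 1.018].
Exact: F⁻¹(0.005) = 0.411; F⁻¹(0.995) = 0.947.

[0.411, 0.947]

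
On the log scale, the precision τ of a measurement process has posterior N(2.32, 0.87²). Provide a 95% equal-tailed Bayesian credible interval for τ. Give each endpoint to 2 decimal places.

[1.85, 55.99]

On the log scale the 95% interval is 2.32 ± 1.960 × 0.87 = [0.6148, 4.0252].
Exponentiate: [e^0.6148, e^4.0252] = [1.85, 55.99].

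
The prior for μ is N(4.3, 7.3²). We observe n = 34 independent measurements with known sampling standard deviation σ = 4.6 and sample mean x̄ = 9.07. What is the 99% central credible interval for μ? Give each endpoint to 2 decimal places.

[6.99, 11.04]

Posterior precision = 1/7.3² + 34/4.6² = 0.0188 + 1.6068 = 1.6256, so posterior SD = 0.7843.
Posterior mean = (4.3/7.3² + 34·9.07/4.6²) / 1.6256 = 9.0149.
Interval: 9.0149 ± 2.576 × 0.7843 → [6.99, 11.04].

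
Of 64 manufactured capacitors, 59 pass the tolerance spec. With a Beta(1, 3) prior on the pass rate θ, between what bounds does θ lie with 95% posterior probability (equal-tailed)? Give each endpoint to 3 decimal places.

[0.797, 0.947]

Posterior: Beta(1+59, 3+5) = Beta(60, 8).
Equal-tailed 95% interval: the 0.025 and 0.975 quantiles of Beta(60, 8).
Posterior mean ≈ 0.882, SD ≈ 0.039; a Normal approximation gives roughly [0.806, 0.958].
Exact: F⁻¹(0.025) = 0.797; F⁻¹(0.975) = 0.947.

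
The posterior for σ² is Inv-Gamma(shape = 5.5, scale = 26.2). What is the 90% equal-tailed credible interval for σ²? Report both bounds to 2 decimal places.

[2.66, 11.45]

Inverse-Gamma(5.5, 26.2) quantiles: F⁻¹(0.05) and F⁻¹(0.95).
Equivalently, 1/σ² ~ Gamma(5.5, rate = 26.2); invert its 0.95 and 0.05 quantiles.
Posterior mean ≈ 5.82, SD ≈ 3.11; a Normal approximation gives roughly [0.70, 10.94].
Exact: lower = 2.66; upper = 11.45.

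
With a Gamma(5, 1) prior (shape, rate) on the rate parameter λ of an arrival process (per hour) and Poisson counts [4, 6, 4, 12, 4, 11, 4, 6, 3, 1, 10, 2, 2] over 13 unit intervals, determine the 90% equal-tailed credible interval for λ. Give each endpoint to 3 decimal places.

Posterior: Gamma(5+69, 1+13) = Gamma(74, 14) (shape, rate).
Equal-tailed 90% interval: Gamma(74, 14) quantiles at 0.05 and 0.95.
Posterior mean ≈ 5.286, SD ≈ 0.614; a Normal approximation gives roughly [4.275, 6.296].
Exact: lower = 4.317; upper = 6.335.

[4.317, 6.335]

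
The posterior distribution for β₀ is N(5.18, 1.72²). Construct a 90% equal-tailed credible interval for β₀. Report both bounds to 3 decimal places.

The posterior is symmetric, so the 90% equal-tailed interval is β₀ = 5.18 ± z·1.72 with z = 1.645.
Half-width: 1.645 × 1.72 = 2.829.
5.18 − 2.829 = 2.351; 5.18 + 2.829 = 8.009.

[2.351, 8.009]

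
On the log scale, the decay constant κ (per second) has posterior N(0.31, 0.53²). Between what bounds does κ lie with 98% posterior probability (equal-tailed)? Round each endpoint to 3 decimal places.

[0.397, 4.678]

On the log scale the 98% interval is 0.31 ± 2.326 × 0.53 = [-0.9230, 1.5430].
Exponentiate: [e^-0.9230, e^1.5430] = [0.397, 4.678].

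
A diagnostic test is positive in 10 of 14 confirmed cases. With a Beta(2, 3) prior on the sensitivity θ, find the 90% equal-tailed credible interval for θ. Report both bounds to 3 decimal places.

Posterior: Beta(2+10, 3+4) = Beta(12, 7).
Equal-tailed 90% interval: the 0.05 and 0.95 quantiles of Beta(12, 7).
Posterior mean ≈ 0.632, SD ≈ 0.108; a Normal approximation gives roughly [0.454, 0.809].
Exact: F⁻¹(0.05) = 0.446; F⁻¹(0.95) = 0.801.

[0.446, 0.801]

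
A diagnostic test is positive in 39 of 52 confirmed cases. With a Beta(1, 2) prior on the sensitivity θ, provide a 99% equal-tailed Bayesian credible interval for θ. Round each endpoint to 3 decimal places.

Posterior: Beta(1+39, 2+13) = Beta(40, 15).
Equal-tailed 99% interval: the 0.005 and 0.995 quantiles of Beta(40, 15).
Posterior mean ≈ 0.727, SD ≈ 0.060; a Normal approximation gives roughly [0.574, 0.881].
Exact: F⁻¹(0.005) = 0.561; F⁻¹(0.995) = 0.863.

[0.561, 0.863]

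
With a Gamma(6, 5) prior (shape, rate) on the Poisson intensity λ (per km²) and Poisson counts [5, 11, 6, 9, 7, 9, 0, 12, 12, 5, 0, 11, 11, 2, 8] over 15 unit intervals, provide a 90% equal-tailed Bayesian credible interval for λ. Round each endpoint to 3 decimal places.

Posterior: Gamma(6+108, 5+15) = Gamma(114, 20) (shape, rate).
Equal-tailed 90% interval: Gamma(114, 20) quantiles at 0.05 and 0.95.
Posterior mean ≈ 5.700, SD ≈ 0.534; a Normal approximation gives roughly [4.822, 6.578].
Exact: lower = 4.851; upper = 6.606.

[4.851, 6.606]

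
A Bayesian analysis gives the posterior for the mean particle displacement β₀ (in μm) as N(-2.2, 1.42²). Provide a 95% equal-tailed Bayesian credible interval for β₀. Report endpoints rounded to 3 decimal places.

[-4.983, 0.583]

The posterior is symmetric, so the 95% equal-tailed interval is β₀ = -2.2 ± z·1.42 with z = 1.960.
Half-width: 1.960 × 1.42 = 2.783.
-2.2 − 2.783 = -4.983; -2.2 + 2.783 = 0.583.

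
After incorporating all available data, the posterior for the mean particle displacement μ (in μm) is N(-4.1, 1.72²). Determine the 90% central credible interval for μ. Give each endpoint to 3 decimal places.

The posterior is symmetric, so the 90% equal-tailed interval is μ = -4.1 ± z·1.72 with z = 1.645.
Half-width: 1.645 × 1.72 = 2.829.
-4.1 − 2.829 = -6.929; -4.1 + 2.829 = -1.271.

[-6.929, -1.271]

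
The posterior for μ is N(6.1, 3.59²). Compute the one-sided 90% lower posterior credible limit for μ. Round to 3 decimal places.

1.499

Need L with P(μ ≥ L) = 0.90: L = 6.1 − z_{0.1}·3.59.
z = 1.282; L = 6.1 − 1.282 × 3.59 = 1.499.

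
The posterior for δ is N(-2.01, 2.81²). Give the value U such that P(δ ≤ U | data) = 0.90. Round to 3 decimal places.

Need U with P(δ ≤ U) = 0.90: U = -2.01 + z_{0.1}·2.81.
z = 1.282; U = -2.01 + 1.282 × 2.81 = 1.591.

1.591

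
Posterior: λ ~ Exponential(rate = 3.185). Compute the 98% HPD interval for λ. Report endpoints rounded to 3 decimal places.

The exponential density is strictly decreasing on [0, ∞), so the HPD interval is anchored at 0: [0, q] with P(λ ≤ q) = 0.98.
q = −ln(1 − 0.98) / 3.185 = 3.9120 / 3.185 = 1.228.

[0.000, 1.228]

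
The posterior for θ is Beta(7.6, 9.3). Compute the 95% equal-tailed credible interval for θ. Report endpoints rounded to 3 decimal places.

[0.228, 0.683]

Posterior: Beta(7.6, 9.3).
Equal-tailed 95% interval: the 0.025 and 0.975 quantiles of Beta(7.6, 9.3).
Posterior mean ≈ 0.450, SD ≈ 0.118; a Normal approximation gives roughly [0.219, 0.680].
Exact: F⁻¹(0.025) = 0.228; F⁻¹(0.975) = 0.683.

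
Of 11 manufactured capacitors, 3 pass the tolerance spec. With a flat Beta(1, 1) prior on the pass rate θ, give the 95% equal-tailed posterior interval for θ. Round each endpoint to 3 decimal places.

Posterior: Beta(1+3, 1+8) = Beta(4, 9).
Equal-tailed 95% interval: the 0.025 and 0.975 quantiles of Beta(4, 9).
Posterior mean ≈ 0.308, SD ≈ 0.123; a Normal approximation gives roughly [0.066, 0.549].
Exact: F⁻¹(0.025) = 0.099; F⁻¹(0.975) = 0.572.

[0.099, 0.572]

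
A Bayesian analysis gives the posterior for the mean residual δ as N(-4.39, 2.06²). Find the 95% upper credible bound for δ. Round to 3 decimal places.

-1.002

Need U with P(δ ≤ U) = 0.95: U = -4.39 + z_{0.05}·2.06.
z = 1.645; U = -4.39 + 1.645 × 2.06 = -1.002.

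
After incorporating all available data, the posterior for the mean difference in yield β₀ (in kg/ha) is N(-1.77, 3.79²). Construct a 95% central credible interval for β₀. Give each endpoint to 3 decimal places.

The posterior is symmetric, so the 95% equal-tailed interval is β₀ = -1.77 ± z·3.79 with z = 1.960.
Half-width: 1.960 × 3.79 = 7.428.
-1.77 − 7.428 = -9.198; -1.77 + 7.428 = 5.658.

[-9.198, 5.658]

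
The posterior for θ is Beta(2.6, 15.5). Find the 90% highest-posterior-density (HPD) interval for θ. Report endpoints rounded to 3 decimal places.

[0.020, 0.262]

The posterior is unimodal and skewed, so the HPD interval has equal density at both endpoints and is the shortest 90% interval.
Solving f(0.020) = f(0.262) with F(0.262) − F(0.020) = 0.90 gives [0.020, 0.262].
For comparison, the equal-tailed interval is [0.037, 0.295]; the HPD is narrower and shifted toward the mode.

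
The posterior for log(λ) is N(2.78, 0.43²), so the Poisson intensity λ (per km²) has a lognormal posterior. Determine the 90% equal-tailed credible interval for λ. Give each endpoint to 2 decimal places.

[7.95, 32.70]

On the log scale the 90% interval is 2.78 ± 1.645 × 0.43 = [2.0727, 3.4873].
Exponentiate: [e^2.0727, e^3.4873] = [7.95, 32.70].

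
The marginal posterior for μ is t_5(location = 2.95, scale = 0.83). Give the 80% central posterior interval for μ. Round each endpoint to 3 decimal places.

[1.725, 4.175]

The t_5 distribution is symmetric; the 80% interval is 2.95 ± t·0.83 with t_{0.9,5} = 1.476.
Half-width: 1.476 × 0.83 = 1.225.
2.95 − 1.225 = 1.725; 2.95 + 1.225 = 4.175.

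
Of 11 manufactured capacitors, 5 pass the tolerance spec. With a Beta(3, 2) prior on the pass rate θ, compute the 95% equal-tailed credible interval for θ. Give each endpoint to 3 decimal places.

[0.266, 0.734]

Posterior: Beta(3+5, 2+6) = Beta(8, 8).
Equal-tailed 95% interval: the 0.025 and 0.975 quantiles of Beta(8, 8).
Posterior mean ≈ 0.500, SD ≈ 0.121; a Normal approximation gives roughly [0.262, 0.738].
Exact: F⁻¹(0.025) = 0.266; F⁻¹(0.975) = 0.734.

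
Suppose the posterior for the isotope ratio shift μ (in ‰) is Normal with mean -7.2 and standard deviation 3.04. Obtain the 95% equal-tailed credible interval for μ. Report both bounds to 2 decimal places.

The posterior is symmetric, so the 95% equal-tailed interval is μ = -7.2 ± z·3.04 with z = 1.960.
Half-width: 1.960 × 3.04 = 5.96.
-7.2 − 5.96 = -13.16; -7.2 + 5.96 = -1.24.

[-13.16, -1.24]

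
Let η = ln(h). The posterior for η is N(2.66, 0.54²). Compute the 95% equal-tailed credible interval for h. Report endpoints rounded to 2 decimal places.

On the log scale the 95% interval is 2.66 ± 1.960 × 0.54 = [1.6016, 3.7184].
Exponentiate: [e^1.6016, e^3.7184] = [4.96, 41.20].

[4.96, 41.20]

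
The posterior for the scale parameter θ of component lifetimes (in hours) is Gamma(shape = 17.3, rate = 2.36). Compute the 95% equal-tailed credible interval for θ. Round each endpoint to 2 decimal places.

Posterior: Gamma(shape 17.3, rate 2.36).
Equal-tailed 95% interval: Gamma(17.3, 2.36) quantiles at 0.025 and 0.975.
Posterior mean ≈ 7.33, SD ≈ 1.76; a Normal approximation gives roughly [3.88, 10.78].
Exact: lower = 4.29; upper = 11.17.

[4.29, 11.17]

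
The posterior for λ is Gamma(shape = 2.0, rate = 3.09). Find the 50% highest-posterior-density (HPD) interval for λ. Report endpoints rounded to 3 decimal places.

The posterior is unimodal and skewed, so the HPD interval has equal density at both endpoints and is the shortest 50% interval.
Solving f(0.141) = f(0.621) with F(0.621) − F(0.141) = 0.50 gives [0.141, 0.621].
For comparison, the equal-tailed interval is [0.311, 0.871]; the HPD is narrower and shifted toward the mode.

[0.141, 0.621]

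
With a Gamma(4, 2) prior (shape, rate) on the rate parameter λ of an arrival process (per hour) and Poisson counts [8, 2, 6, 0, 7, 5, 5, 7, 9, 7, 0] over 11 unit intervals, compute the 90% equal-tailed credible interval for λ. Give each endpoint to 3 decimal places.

[3.681, 5.637]

Posterior: Gamma(4+56, 2+11) = Gamma(60, 13) (shape, rate).
Equal-tailed 90% interval: Gamma(60, 13) quantiles at 0.05 and 0.95.
Posterior mean ≈ 4.615, SD ≈ 0.596; a Normal approximation gives roughly [3.635, 5.595].
Exact: lower = 3.681; upper = 5.637.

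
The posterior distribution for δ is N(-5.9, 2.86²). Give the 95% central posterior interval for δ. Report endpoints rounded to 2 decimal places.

[-11.51, -0.29]

The posterior is symmetric, so the 95% equal-tailed interval is δ = -5.9 ± z·2.86 with z = 1.960.
Half-width: 1.960 × 2.86 = 5.61.
-5.9 − 5.61 = -11.51; -5.9 + 5.61 = -0.29.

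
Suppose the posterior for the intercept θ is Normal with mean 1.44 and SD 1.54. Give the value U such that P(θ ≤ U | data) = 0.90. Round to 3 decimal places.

3.414

Need U with P(θ ≤ U) = 0.90: U = 1.44 + z_{0.1}·1.54.
z = 1.282; U = 1.44 + 1.282 × 1.54 = 3.414.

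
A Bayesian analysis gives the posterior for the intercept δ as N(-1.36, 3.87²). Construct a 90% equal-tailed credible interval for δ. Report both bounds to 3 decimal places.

The posterior is symmetric, so the 90% equal-tailed interval is δ = -1.36 ± z·3.87 with z = 1.645.
Half-width: 1.645 × 3.87 = 6.366.
-1.36 − 6.366 = -7.726; -1.36 + 6.366 = 5.006.

[-7.726, 5.006]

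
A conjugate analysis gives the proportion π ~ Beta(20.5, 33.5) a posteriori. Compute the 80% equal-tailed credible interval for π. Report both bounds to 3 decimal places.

[0.296, 0.465]

Posterior: Beta(20.5, 33.5).
Equal-tailed 80% interval: the 0.1 and 0.9 quantiles of Beta(20.5, 33.5).
Posterior mean ≈ 0.380, SD ≈ 0.065; a Normal approximation gives roughly [0.296, 0.463].
Exact: F⁻¹(0.1) = 0.296; F⁻¹(0.9) = 0.465.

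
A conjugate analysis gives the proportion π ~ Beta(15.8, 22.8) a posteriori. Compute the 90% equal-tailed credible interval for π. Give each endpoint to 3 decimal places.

[0.283, 0.541]

Posterior: Beta(15.8, 22.8).
Equal-tailed 90% interval: the 0.05 and 0.95 quantiles of Beta(15.8, 22.8).
Posterior mean ≈ 0.409, SD ≈ 0.078; a Normal approximation gives roughly [0.281, 0.538].
Exact: F⁻¹(0.05) = 0.283; F⁻¹(0.95) = 0.541.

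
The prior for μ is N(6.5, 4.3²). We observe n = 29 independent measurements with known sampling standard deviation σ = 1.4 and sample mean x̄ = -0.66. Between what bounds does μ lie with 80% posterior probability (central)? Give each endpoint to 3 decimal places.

Posterior precision = 1/4.3² + 29/1.4² = 0.0541 + 14.7959 = 14.8500, so posterior SD = 0.2595.
Posterior mean = (6.5/4.3² + 29·-0.66/1.4²) / 14.8500 = -0.6339.
Interval: -0.6339 ± 1.282 × 0.2595 → [-0.966, -0.301].

[-0.966, -0.301]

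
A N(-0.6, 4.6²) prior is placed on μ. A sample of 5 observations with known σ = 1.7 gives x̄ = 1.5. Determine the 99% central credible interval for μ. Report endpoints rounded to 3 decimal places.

Posterior precision = 1/4.6² + 5/1.7² = 0.0473 + 1.7301 = 1.7774, so posterior SD = 0.7501.
Posterior mean = (-0.6/4.6² + 5·1.5/1.7²) / 1.7774 = 1.4442.
Interval: 1.4442 ± 2.576 × 0.7501 → [-0.488, 3.376].

[-0.488, 3.376]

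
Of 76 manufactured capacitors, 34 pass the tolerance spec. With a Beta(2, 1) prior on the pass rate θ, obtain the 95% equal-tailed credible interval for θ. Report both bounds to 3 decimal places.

[0.348, 0.566]

Posterior: Beta(2+34, 1+42) = Beta(36, 43).
Equal-tailed 95% interval: the 0.025 and 0.975 quantiles of Beta(36, 43).
Posterior mean ≈ 0.456, SD ≈ 0.056; a Normal approximation gives roughly [0.347, 0.565].
Exact: F⁻¹(0.025) = 0.348; F⁻¹(0.975) = 0.566.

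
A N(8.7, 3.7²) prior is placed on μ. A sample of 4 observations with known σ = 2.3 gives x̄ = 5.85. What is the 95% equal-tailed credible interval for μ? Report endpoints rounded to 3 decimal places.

Posterior precision = 1/3.7² + 4/2.3² = 0.0730 + 0.7561 = 0.8292, so posterior SD = 1.0982.
Posterior mean = (8.7/3.7² + 4·5.85/2.3²) / 0.8292 = 6.1011.
Interval: 6.1011 ± 1.960 × 1.0982 → [3.949, 8.253].

[3.949, 8.253]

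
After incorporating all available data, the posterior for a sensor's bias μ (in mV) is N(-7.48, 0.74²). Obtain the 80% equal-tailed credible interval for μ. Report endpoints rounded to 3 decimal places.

The posterior is symmetric, so the 80% equal-tailed interval is μ = -7.48 ± z·0.74 with z = 1.282.
Half-width: 1.282 × 0.74 = 0.948.
-7.48 − 0.948 = -8.428; -7.48 + 0.948 = -6.532.

[-8.428, -6.532]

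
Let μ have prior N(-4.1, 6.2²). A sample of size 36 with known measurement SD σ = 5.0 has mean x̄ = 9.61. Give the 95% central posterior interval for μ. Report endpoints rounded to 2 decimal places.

[7.75, 10.99]

Posterior precision = 1/6.2² + 36/5.0² = 0.0260 + 1.4400 = 1.4660, so posterior SD = 0.8259.
Posterior mean = (-4.1/6.2² + 36·9.61/5.0²) / 1.4660 = 9.3667.
Interval: 9.3667 ± 1.960 × 0.8259 → [7.75, 10.99].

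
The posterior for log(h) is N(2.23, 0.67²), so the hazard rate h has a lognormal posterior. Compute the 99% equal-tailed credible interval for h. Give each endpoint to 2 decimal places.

[1.66, 52.24]

On the log scale the 99% interval is 2.23 ± 2.576 × 0.67 = [0.5042, 3.9558].
Exponentiate: [e^0.5042, e^3.9558] = [1.66, 52.24].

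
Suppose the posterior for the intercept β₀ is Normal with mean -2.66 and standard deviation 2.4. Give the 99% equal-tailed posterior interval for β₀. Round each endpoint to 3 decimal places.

The posterior is symmetric, so the 99% equal-tailed interval is β₀ = -2.66 ± z·2.4 with z = 2.576.
Half-width: 2.576 × 2.4 = 6.182.
-2.66 − 6.182 = -8.842; -2.66 + 6.182 = 3.522.

[-8.842, 3.522]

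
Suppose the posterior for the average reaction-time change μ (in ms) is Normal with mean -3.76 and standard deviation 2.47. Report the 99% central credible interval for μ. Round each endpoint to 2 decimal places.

[-10.12, 2.60]

The posterior is symmetric, so the 99% equal-tailed interval is μ = -3.76 ± z·2.47 with z = 2.576.
Half-width: 2.576 × 2.47 = 6.36.
-3.76 − 6.36 = -10.12; -3.76 + 6.36 = 2.60.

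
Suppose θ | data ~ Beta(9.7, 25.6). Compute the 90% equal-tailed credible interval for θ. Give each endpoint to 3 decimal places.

[0.160, 0.404]

Posterior: Beta(9.7, 25.6).
Equal-tailed 90% interval: the 0.05 and 0.95 quantiles of Beta(9.7, 25.6).
Posterior mean ≈ 0.275, SD ≈ 0.074; a Normal approximation gives roughly [0.153, 0.397].
Exact: F⁻¹(0.05) = 0.160; F⁻¹(0.95) = 0.404.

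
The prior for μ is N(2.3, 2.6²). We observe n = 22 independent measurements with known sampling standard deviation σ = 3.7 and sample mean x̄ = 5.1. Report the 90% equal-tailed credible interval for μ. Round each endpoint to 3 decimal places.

[3.622, 6.106]

Posterior precision = 1/2.6² + 22/3.7² = 0.1479 + 1.6070 = 1.7549, so posterior SD = 0.7549.
Posterior mean = (2.3/2.6² + 22·5.1/3.7²) / 1.7549 = 4.8640.
Interval: 4.8640 ± 1.645 × 0.7549 → [3.622, 6.106].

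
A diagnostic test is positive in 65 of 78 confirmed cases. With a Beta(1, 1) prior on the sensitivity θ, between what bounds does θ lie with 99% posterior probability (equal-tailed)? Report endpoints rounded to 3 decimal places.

[0.702, 0.917]

Posterior: Beta(1+65, 1+13) = Beta(66, 14).
Equal-tailed 99% interval: the 0.005 and 0.995 quantiles of Beta(66, 14).
Posterior mean ≈ 0.825, SD ≈ 0.042; a Normal approximation gives roughly [0.716, 0.934].
Exact: F⁻¹(0.005) = 0.702; F⁻¹(0.995) = 0.917.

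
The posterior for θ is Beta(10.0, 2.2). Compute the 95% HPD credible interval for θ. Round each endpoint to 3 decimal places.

The posterior is unimodal and skewed, so the HPD interval has equal density at both endpoints and is the shortest 95% interval.
Solving f(0.614) = f(0.989) with F(0.989) − F(0.614) = 0.95 gives [0.614, 0.989].
For comparison, the equal-tailed interval is [0.571, 0.971]; the HPD is narrower and shifted toward the mode.

[0.614, 0.989]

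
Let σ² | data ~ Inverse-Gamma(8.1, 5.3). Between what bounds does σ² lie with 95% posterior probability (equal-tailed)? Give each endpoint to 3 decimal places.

Inverse-Gamma(8.1, 5.3) quantiles: F⁻¹(0.025) and F⁻¹(0.975).
Equivalently, 1/σ² ~ Gamma(8.1, rate = 5.3); invert its 0.975 and 0.025 quantiles.
Posterior mean ≈ 0.746, SD ≈ 0.302; a Normal approximation gives roughly [0.154, 1.339].
Exact: lower = 0.364; upper = 1.506.

[0.364, 1.506]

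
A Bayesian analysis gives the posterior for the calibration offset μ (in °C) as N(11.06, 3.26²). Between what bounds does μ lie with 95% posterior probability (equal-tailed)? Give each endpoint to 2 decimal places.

[4.67, 17.45]

The posterior is symmetric, so the 95% equal-tailed interval is μ = 11.06 ± z·3.26 with z = 1.960.
Half-width: 1.960 × 3.26 = 6.39.
11.06 − 6.39 = 4.67; 11.06 + 6.39 = 17.45.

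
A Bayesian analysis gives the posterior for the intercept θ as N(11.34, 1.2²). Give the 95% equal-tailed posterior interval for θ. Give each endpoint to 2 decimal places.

The posterior is symmetric, so the 95% equal-tailed interval is θ = 11.34 ± z·1.2 with z = 1.960.
Half-width: 1.960 × 1.2 = 2.35.
11.34 − 2.35 = 8.99; 11.34 + 2.35 = 13.69.

[8.99, 13.69]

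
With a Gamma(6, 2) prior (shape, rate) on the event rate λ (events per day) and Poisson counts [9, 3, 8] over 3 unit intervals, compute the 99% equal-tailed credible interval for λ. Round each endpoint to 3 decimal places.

Posterior: Gamma(6+20, 2+3) = Gamma(26, 5) (shape, rate).
Equal-tailed 99% interval: Gamma(26, 5) quantiles at 0.005 and 0.995.
Posterior mean ≈ 5.200, SD ≈ 1.020; a Normal approximation gives roughly [2.573, 7.827].
Exact: lower = 2.948; upper = 8.200.

[2.948, 8.200]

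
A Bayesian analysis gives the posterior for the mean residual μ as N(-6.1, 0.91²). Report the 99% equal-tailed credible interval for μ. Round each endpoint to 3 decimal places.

The posterior is symmetric, so the 99% equal-tailed interval is μ = -6.1 ± z·0.91 with z = 2.576.
Half-width: 2.576 × 0.91 = 2.344.
-6.1 − 2.344 = -8.444; -6.1 + 2.344 = -3.756.

[-8.444, -3.756]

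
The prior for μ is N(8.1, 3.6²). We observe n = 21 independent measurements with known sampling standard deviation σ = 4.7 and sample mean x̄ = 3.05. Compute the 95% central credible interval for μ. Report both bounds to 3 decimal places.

[1.496, 5.362]

Posterior precision = 1/3.6² + 21/4.7² = 0.0772 + 0.9507 = 1.0278, so posterior SD = 0.9864.
Posterior mean = (8.1/3.6² + 21·3.05/4.7²) / 1.0278 = 3.4291.
Interval: 3.4291 ± 1.960 × 0.9864 → [1.496, 5.362].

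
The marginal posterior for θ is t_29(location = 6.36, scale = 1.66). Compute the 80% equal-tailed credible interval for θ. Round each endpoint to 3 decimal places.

[4.183, 8.537]

The t_29 distribution is symmetric; the 80% interval is 6.36 ± t·1.66 with t_{0.9,29} = 1.311.
Half-width: 1.311 × 1.66 = 2.177.
6.36 − 2.177 = 4.183; 6.36 + 2.177 = 8.537.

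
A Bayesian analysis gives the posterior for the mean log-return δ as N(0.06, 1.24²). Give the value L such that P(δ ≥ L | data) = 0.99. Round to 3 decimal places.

-2.825

Need L with P(δ ≥ L) = 0.99: L = 0.06 − z_{0.01}·1.24.
z = 2.326; L = 0.06 − 2.326 × 1.24 = -2.825.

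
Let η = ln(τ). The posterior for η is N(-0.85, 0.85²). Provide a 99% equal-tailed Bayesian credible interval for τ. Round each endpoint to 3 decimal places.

On the log scale the 99% interval is -0.85 ± 2.576 × 0.85 = [-3.0395, 1.3395].
Exponentiate: [e^-3.0395, e^1.3395] = [0.048, 3.817].

[0.048, 3.817]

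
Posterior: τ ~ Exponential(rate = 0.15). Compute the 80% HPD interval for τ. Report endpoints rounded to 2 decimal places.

The exponential density is strictly decreasing on [0, ∞), so the HPD interval is anchored at 0: [0, q] with P(τ ≤ q) = 0.80.
q = −ln(1 − 0.80) / 0.15 = 1.6094 / 0.15 = 10.73.

[0.00, 10.73]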